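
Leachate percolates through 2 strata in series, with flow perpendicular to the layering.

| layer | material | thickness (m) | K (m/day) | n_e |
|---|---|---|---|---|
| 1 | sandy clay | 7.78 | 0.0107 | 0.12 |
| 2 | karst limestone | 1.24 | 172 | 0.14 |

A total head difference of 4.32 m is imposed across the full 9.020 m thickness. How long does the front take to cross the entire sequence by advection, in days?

186

With flow normal to the layers, continuity requires the same specific discharge q through every layer.
Σ(b_i/K_i) = 7.78/0.0107 + 1.24/172 = 727.1 d.
q = Δh / Σ(b_i/K_i) = 4.32 / 727.1 = 0.005941 m/day.
In each layer the seepage velocity is v_i = q/n_i, so the layer transit time is t_i = b_i·n_i / q:
  layer 1 (sandy clay): t_1 = 7.78 × 0.12 / 0.005941 = 157.1 d
  layer 2 (karst limestone): t_2 = 1.24 × 0.14 / 0.005941 = 29.22 d
Total t = Σ t_i = 186.4 days.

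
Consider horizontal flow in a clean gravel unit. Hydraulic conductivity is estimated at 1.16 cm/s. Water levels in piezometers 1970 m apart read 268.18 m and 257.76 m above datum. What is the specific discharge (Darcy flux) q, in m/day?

Convert K: 1.16 cm/s × 864 = 1002 m/day.
Hydraulic gradient i = (268.18 − 257.76) / 1970 = 10.42 / 1970 = 0.005289.
Specific discharge q = K · i = 1002 × 0.005289 = 5.301 m/day.

5.30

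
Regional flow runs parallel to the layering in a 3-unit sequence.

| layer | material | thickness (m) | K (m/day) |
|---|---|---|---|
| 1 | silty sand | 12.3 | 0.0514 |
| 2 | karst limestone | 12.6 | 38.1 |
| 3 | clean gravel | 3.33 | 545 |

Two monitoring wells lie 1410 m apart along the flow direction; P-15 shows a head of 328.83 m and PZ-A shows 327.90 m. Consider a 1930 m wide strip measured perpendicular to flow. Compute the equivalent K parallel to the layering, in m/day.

81.3

Flow is parallel to layering, so each bed carries its own Darcy discharge and the transmissivities add.
Σ(K_i·b_i) = 0.0514×12.3 + 38.1×12.6 + 545×3.33 = 2296 m²/day.
Total thickness b = 28.23 m, so K_eq = Σ(K_i·b_i)/b = 81.32 m/day.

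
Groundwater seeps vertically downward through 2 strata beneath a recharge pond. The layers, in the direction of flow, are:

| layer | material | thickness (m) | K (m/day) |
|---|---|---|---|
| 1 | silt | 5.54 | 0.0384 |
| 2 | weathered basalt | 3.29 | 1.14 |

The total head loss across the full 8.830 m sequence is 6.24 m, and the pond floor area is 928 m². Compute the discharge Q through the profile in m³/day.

39.4

Flow is perpendicular to layering, so the layers act in series and the equivalent K is the thickness-weighted harmonic mean.
Total thickness L = 5.54 + 3.29 = 8.830 m.
Σ(b_i/K_i) = 5.54/0.0384 + 3.29/1.14 = 147.2 d.
K_eq = L / Σ(b_i/K_i) = 8.830 / 147.2 = 0.06000 m/day.
Q = K_eq · A · (Δh/L) = 0.06000 × 928 × (6.24/8.830) = 39.35 m³/day.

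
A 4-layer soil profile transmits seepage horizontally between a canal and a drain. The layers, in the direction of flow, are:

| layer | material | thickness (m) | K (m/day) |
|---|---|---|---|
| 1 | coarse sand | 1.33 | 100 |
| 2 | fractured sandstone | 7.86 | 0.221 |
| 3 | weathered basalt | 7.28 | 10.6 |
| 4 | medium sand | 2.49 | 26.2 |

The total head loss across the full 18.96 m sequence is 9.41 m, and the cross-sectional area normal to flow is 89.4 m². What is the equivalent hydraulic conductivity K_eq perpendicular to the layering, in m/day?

0.521

Flow is perpendicular to layering, so the layers act in series and the equivalent K is the thickness-weighted harmonic mean.
Total thickness L = 1.33 + 7.86 + 7.28 + 2.49 = 18.96 m.
Σ(b_i/K_i) = 1.33/100 + 7.86/0.221 + 7.28/10.6 + 2.49/26.2 = 36.36 d.
K_eq = L / Σ(b_i/K_i) = 18.96 / 36.36 = 0.5214 m/day.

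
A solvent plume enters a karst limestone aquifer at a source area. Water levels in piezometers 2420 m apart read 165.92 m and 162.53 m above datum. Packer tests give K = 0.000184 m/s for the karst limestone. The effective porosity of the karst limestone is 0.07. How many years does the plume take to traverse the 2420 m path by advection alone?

Convert K: 0.000184 m/s × 86400 = 15.90 m/day.
Hydraulic gradient i = (165.92 − 162.53) / 2420 = 3.39 / 2420 = 0.001401.
Darcy flux q = K · i = 15.90 × 0.001401 = 0.02227 m/day.
Seepage velocity v = q / n_e = 0.02227 / 0.07 = 0.3181 m/day.
Travel time t = L / v = 2420 / 0.3181 = 7607 days = 20.83 years.

20.8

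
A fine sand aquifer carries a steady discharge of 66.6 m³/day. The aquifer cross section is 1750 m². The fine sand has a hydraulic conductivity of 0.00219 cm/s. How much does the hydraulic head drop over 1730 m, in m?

34.8

Convert K: 0.00219 cm/s × 864 = 1.892 m/day.
From Q = K·A·i, i = Q / (K·A) = 66.6 / (1.892 × 1750) = 0.02011.
Head loss Δh = i · L = 0.02011 × 1730 = 34.80 m.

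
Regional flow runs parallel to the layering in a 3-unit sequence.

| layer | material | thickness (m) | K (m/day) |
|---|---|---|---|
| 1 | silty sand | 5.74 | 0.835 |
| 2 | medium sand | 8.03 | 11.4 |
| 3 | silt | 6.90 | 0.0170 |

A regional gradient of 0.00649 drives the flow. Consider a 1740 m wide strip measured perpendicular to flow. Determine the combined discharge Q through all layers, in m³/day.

1090

Flow is parallel to layering, so each bed carries its own Darcy discharge and the transmissivities add.
Σ(K_i·b_i) = 0.835×5.74 + 11.4×8.03 + 0.0170×6.90 = 96.45 m²/day.
Hydraulic gradient i = 0.00649.
Q = Σ(K_i·b_i) · W · i = 96.45 × 1740 × 0.006490 = 1089 m³/day.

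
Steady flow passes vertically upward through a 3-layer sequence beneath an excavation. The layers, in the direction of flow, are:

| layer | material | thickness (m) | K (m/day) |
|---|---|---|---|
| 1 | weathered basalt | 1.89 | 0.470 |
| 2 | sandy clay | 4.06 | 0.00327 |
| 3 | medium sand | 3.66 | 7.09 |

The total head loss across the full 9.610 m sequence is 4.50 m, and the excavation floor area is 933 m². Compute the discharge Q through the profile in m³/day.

3.37

Flow is perpendicular to layering, so the layers act in series and the equivalent K is the thickness-weighted harmonic mean.
Total thickness L = 1.89 + 4.06 + 3.66 = 9.610 m.
Σ(b_i/K_i) = 1.89/0.470 + 4.06/0.00327 + 3.66/7.09 = 1246 d.
K_eq = L / Σ(b_i/K_i) = 9.610 / 1246 = 0.007712 m/day.
Q = K_eq · A · (Δh/L) = 0.007712 × 933 × (4.50/9.610) = 3.369 m³/day.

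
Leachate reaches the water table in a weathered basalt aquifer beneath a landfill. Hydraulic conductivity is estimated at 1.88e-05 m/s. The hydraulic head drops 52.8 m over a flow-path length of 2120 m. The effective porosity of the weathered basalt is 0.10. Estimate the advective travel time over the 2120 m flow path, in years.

Convert K: 1.88e-05 m/s × 86400 = 1.624 m/day.
Hydraulic gradient i = Δh / L = 52.8 / 2120 = 0.02491.
Darcy flux q = K · i = 1.624 × 0.02491 = 0.04045 m/day.
Seepage velocity v = q / n_e = 0.04045 / 0.10 = 0.4045 m/day.
Travel time t = L / v = 2120 / 0.4045 = 5240 days = 14.35 years.

14.3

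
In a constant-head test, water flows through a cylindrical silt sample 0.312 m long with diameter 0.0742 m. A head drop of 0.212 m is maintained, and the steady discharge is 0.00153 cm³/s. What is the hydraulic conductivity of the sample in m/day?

Cross-sectional area A = π·(d/2)² = π × (0.0742/2)² = 0.004324 m².
Convert discharge: 0.00153 cm³/s = 1.530e-09 m³/s.
Darcy's law rearranged: K = Q·L / (A·Δh) = 1.530e-09 × 0.312 / (0.004324 × 0.212) = 5.207e-07 m/s = 0.04499 m/day.

0.0450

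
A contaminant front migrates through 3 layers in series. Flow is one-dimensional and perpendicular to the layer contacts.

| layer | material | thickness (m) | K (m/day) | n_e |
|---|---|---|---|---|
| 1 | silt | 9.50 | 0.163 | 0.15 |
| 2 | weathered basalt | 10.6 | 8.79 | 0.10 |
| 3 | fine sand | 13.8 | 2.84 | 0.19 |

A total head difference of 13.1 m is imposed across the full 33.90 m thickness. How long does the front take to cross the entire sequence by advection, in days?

25.1

With flow normal to the layers, continuity requires the same specific discharge q through every layer.
Σ(b_i/K_i) = 9.50/0.163 + 10.6/8.79 + 13.8/2.84 = 64.35 d.
q = Δh / Σ(b_i/K_i) = 13.1 / 64.35 = 0.2036 m/day.
In each layer the seepage velocity is v_i = q/n_i, so the layer transit time is t_i = b_i·n_i / q:
  layer 1 (silt): t_1 = 9.50 × 0.15 / 0.2036 = 7.000 d
  layer 2 (weathered basalt): t_2 = 10.6 × 0.10 / 0.2036 = 5.207 d
  layer 3 (fine sand): t_3 = 13.8 × 0.19 / 0.2036 = 12.88 d
Total t = Σ t_i = 25.09 days.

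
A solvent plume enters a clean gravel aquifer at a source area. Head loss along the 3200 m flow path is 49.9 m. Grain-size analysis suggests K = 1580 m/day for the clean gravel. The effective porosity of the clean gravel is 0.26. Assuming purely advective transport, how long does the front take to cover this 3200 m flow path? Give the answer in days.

33.8

Hydraulic gradient i = Δh / L = 49.9 / 3200 = 0.01559.
Darcy flux q = K · i = 1580 × 0.01559 = 24.64 m/day.
Seepage velocity v = q / n_e = 24.64 / 0.26 = 94.76 m/day.
Travel time t = L / v = 3200 / 94.76 = 33.77 days.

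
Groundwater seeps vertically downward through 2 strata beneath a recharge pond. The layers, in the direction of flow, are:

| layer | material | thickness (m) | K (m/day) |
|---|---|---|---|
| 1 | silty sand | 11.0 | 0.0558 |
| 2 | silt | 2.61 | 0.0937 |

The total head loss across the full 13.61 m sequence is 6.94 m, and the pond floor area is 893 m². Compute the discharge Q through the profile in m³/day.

27.5

Flow is perpendicular to layering, so the layers act in series and the equivalent K is the thickness-weighted harmonic mean.
Total thickness L = 11.0 + 2.61 = 13.61 m.
Σ(b_i/K_i) = 11.0/0.0558 + 2.61/0.0937 = 225.0 d.
K_eq = L / Σ(b_i/K_i) = 13.61 / 225.0 = 0.06049 m/day.
Q = K_eq · A · (Δh/L) = 0.06049 × 893 × (6.94/13.61) = 27.55 m³/day.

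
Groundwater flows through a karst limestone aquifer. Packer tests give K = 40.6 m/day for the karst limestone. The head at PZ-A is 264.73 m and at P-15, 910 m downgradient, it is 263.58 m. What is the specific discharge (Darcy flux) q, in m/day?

0.0513

Hydraulic gradient i = (264.73 − 263.58) / 910 = 1.15 / 910 = 0.001264.
Specific discharge q = K · i = 40.60 × 0.001264 = 0.05131 m/day.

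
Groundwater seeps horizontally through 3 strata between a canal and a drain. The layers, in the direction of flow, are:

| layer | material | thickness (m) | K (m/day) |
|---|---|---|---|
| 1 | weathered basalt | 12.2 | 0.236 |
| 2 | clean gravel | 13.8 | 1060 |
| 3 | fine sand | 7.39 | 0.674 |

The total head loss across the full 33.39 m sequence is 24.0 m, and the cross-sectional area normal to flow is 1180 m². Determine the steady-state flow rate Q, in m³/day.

Flow is perpendicular to layering, so the layers act in series and the equivalent K is the thickness-weighted harmonic mean.
Total thickness L = 12.2 + 13.8 + 7.39 = 33.39 m.
Σ(b_i/K_i) = 12.2/0.236 + 13.8/1060 + 7.39/0.674 = 62.67 d.
K_eq = L / Σ(b_i/K_i) = 33.39 / 62.67 = 0.5328 m/day.
Q = K_eq · A · (Δh/L) = 0.5328 × 1180 × (24.0/33.39) = 451.9 m³/day.

452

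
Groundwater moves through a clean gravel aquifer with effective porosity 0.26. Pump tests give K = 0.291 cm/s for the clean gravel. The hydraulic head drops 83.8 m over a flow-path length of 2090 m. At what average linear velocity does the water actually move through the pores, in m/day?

38.8

Convert K: 0.291 cm/s × 864 = 251.4 m/day.
Hydraulic gradient i = Δh / L = 83.8 / 2090 = 0.04010.
Darcy flux q = K · i = 251.4 × 0.04010 = 10.08 m/day.
Seepage velocity v = q / n_e = 10.08 / 0.26 = 38.77 m/day.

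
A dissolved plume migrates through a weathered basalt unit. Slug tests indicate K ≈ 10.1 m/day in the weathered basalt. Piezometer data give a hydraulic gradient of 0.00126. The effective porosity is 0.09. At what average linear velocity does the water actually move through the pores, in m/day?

Hydraulic gradient i = 0.00126.
Darcy flux q = K · i = 10.10 × 0.001260 = 0.01273 m/day.
Seepage velocity v = q / n_e = 0.01273 / 0.09 = 0.1414 m/day.

0.141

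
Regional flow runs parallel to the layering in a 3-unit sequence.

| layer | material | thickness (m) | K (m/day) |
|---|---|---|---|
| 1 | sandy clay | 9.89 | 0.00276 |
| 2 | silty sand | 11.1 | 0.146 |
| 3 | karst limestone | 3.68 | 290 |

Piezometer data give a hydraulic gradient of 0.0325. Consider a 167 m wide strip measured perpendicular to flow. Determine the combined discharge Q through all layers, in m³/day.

Flow is parallel to layering, so each bed carries its own Darcy discharge and the transmissivities add.
Σ(K_i·b_i) = 0.00276×9.89 + 0.146×11.1 + 290×3.68 = 1069 m²/day.
Hydraulic gradient i = 0.0325.
Q = Σ(K_i·b_i) · W · i = 1069 × 167 × 0.03250 = 5801 m³/day.

5800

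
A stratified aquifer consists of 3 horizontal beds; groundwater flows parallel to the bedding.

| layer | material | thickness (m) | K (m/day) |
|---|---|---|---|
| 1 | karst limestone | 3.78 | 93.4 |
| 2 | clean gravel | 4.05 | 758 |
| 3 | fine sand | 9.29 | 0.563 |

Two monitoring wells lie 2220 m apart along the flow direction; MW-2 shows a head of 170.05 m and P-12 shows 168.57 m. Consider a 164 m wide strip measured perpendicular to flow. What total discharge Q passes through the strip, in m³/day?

Flow is parallel to layering, so each bed carries its own Darcy discharge and the transmissivities add.
Σ(K_i·b_i) = 93.4×3.78 + 758×4.05 + 0.563×9.29 = 3428 m²/day.
Hydraulic gradient i = (170.05 − 168.57) / 2220 = 1.48 / 2220 = 0.0006667.
Q = Σ(K_i·b_i) · W · i = 3428 × 164 × 0.0006667 = 374.8 m³/day.

375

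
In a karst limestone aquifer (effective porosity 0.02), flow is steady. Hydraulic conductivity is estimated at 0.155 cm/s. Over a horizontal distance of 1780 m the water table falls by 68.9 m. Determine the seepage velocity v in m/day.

Convert K: 0.155 cm/s × 864 = 133.9 m/day.
Hydraulic gradient i = Δh / L = 68.9 / 1780 = 0.03871.
Darcy flux q = K · i = 133.9 × 0.03871 = 5.184 m/day.
Seepage velocity v = q / n_e = 5.184 / 0.02 = 259.2 m/day.

259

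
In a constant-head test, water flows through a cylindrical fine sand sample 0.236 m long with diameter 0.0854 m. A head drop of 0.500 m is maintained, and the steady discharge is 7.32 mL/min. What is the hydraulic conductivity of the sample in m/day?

Cross-sectional area A = π·(d/2)² = π × (0.0854/2)² = 0.005728 m².
Convert discharge: 7.32 mL/min = 1.220e-07 m³/s.
Darcy's law rearranged: K = Q·L / (A·Δh) = 1.220e-07 × 0.236 / (0.005728 × 0.500) = 1.005e-05 m/s = 0.8686 m/day.

0.869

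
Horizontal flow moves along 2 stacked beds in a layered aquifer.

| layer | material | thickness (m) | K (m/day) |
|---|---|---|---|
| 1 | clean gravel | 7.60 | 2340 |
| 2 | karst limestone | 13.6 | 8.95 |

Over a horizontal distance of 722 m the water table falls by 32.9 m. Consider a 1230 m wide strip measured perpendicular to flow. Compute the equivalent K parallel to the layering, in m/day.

845

Flow is parallel to layering, so each bed carries its own Darcy discharge and the transmissivities add.
Σ(K_i·b_i) = 2340×7.60 + 8.95×13.6 = 17906 m²/day.
Total thickness b = 21.20 m, so K_eq = Σ(K_i·b_i)/b = 844.6 m/day.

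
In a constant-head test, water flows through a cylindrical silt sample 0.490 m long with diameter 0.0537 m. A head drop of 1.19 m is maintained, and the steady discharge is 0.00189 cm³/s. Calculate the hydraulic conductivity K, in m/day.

Cross-sectional area A = π·(d/2)² = π × (0.0537/2)² = 0.002265 m².
Convert discharge: 0.00189 cm³/s = 1.890e-09 m³/s.
Darcy's law rearranged: K = Q·L / (A·Δh) = 1.890e-09 × 0.490 / (0.002265 × 1.19) = 3.436e-07 m/s = 0.02969 m/day.

0.0297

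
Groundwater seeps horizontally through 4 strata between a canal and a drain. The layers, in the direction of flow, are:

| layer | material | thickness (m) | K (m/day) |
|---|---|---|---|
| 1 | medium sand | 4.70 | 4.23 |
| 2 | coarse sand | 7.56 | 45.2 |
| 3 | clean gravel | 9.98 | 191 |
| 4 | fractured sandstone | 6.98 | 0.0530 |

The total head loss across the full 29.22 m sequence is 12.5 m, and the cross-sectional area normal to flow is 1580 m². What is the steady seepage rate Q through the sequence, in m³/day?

Flow is perpendicular to layering, so the layers act in series and the equivalent K is the thickness-weighted harmonic mean.
Total thickness L = 4.70 + 7.56 + 9.98 + 6.98 = 29.22 m.
Σ(b_i/K_i) = 4.70/4.23 + 7.56/45.2 + 9.98/191 + 6.98/0.0530 = 133.0 d.
K_eq = L / Σ(b_i/K_i) = 29.22 / 133.0 = 0.2197 m/day.
Q = K_eq · A · (Δh/L) = 0.2197 × 1580 × (12.5/29.22) = 148.5 m³/day.

148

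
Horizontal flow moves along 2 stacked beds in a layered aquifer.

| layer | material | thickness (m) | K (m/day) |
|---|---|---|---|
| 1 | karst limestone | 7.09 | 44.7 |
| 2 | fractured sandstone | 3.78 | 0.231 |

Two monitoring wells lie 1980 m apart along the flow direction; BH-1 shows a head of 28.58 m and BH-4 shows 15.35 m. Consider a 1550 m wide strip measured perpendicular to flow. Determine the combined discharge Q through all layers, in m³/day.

3290

Flow is parallel to layering, so each bed carries its own Darcy discharge and the transmissivities add.
Σ(K_i·b_i) = 44.7×7.09 + 0.231×3.78 = 317.8 m²/day.
Hydraulic gradient i = (28.58 − 15.35) / 1980 = 13.23 / 1980 = 0.006682.
Q = Σ(K_i·b_i) · W · i = 317.8 × 1550 × 0.006682 = 3291 m³/day.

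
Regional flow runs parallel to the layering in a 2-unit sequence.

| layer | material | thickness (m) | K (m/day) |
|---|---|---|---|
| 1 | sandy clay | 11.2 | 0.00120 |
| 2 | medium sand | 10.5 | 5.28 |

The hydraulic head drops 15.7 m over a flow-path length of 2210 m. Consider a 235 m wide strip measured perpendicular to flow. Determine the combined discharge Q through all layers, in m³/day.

92.6

Flow is parallel to layering, so each bed carries its own Darcy discharge and the transmissivities add.
Σ(K_i·b_i) = 0.00120×11.2 + 5.28×10.5 = 55.45 m²/day.
Hydraulic gradient i = Δh / L = 15.7 / 2210 = 0.007104.
Q = Σ(K_i·b_i) · W · i = 55.45 × 235 × 0.007104 = 92.58 m³/day.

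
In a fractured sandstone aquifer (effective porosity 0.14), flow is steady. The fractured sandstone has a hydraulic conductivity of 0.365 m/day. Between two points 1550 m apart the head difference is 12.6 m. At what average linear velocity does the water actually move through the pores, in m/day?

Hydraulic gradient i = Δh / L = 12.6 / 1550 = 0.008129.
Darcy flux q = K · i = 0.3650 × 0.008129 = 0.002967 m/day.
Seepage velocity v = q / n_e = 0.002967 / 0.14 = 0.02119 m/day.

0.0212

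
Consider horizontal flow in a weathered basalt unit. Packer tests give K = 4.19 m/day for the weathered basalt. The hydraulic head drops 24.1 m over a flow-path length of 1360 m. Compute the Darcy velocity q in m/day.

0.0742

Hydraulic gradient i = Δh / L = 24.1 / 1360 = 0.01772.
Specific discharge q = K · i = 4.190 × 0.01772 = 0.07425 m/day.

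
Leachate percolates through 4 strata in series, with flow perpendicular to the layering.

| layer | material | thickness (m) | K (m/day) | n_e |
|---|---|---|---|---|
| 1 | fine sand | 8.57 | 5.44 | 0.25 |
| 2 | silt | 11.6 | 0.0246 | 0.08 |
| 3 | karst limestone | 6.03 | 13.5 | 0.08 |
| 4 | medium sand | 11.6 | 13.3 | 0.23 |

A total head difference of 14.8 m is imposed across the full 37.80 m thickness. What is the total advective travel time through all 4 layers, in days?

199

With flow normal to the layers, continuity requires the same specific discharge q through every layer.
Σ(b_i/K_i) = 8.57/5.44 + 11.6/0.0246 + 6.03/13.5 + 11.6/13.3 = 474.4 d.
q = Δh / Σ(b_i/K_i) = 14.8 / 474.4 = 0.03119 m/day.
In each layer the seepage velocity is v_i = q/n_i, so the layer transit time is t_i = b_i·n_i / q:
  layer 1 (fine sand): t_1 = 8.57 × 0.25 / 0.03119 = 68.68 d
  layer 2 (silt): t_2 = 11.6 × 0.08 / 0.03119 = 29.75 d
  layer 3 (karst limestone): t_3 = 6.03 × 0.08 / 0.03119 = 15.46 d
  layer 4 (medium sand): t_4 = 11.6 × 0.23 / 0.03119 = 85.53 d
Total t = Σ t_i = 199.4 days.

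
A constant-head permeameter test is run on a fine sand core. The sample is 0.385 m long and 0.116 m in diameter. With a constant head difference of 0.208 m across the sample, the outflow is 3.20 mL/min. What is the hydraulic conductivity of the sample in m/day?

0.807

Cross-sectional area A = π·(d/2)² = π × (0.116/2)² = 0.01057 m².
Convert discharge: 3.20 mL/min = 5.333e-08 m³/s.
Darcy's law rearranged: K = Q·L / (A·Δh) = 5.333e-08 × 0.385 / (0.01057 × 0.208) = 9.341e-06 m/s = 0.8071 m/day.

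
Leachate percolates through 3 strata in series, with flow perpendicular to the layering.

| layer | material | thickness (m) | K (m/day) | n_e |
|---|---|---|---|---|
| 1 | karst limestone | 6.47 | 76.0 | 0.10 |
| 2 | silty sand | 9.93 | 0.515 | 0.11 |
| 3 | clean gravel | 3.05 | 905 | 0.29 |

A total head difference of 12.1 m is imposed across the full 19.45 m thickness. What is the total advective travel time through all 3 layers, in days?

4.20

With flow normal to the layers, continuity requires the same specific discharge q through every layer.
Σ(b_i/K_i) = 6.47/76.0 + 9.93/0.515 + 3.05/905 = 19.37 d.
q = Δh / Σ(b_i/K_i) = 12.1 / 19.37 = 0.6247 m/day.
In each layer the seepage velocity is v_i = q/n_i, so the layer transit time is t_i = b_i·n_i / q:
  layer 1 (karst limestone): t_1 = 6.47 × 0.10 / 0.6247 = 1.036 d
  layer 2 (silty sand): t_2 = 9.93 × 0.11 / 0.6247 = 1.749 d
  layer 3 (clean gravel): t_3 = 3.05 × 0.29 / 0.6247 = 1.416 d
Total t = Σ t_i = 4.200 days.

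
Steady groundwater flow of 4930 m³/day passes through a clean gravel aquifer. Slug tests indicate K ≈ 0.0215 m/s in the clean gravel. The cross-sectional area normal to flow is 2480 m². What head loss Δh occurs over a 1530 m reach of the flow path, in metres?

1.64

Convert K: 0.0215 m/s × 86400 = 1858 m/day.
From Q = K·A·i, i = Q / (K·A) = 4930 / (1858 × 2480) = 0.001070.
Head loss Δh = i · L = 0.001070 × 1530 = 1.637 m.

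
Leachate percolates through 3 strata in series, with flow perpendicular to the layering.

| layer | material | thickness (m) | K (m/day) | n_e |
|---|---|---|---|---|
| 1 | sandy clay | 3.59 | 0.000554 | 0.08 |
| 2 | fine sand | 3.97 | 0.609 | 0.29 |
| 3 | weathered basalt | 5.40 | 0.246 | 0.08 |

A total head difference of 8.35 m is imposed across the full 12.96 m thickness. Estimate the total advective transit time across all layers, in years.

3.99

With flow normal to the layers, continuity requires the same specific discharge q through every layer.
Σ(b_i/K_i) = 3.59/0.000554 + 3.97/0.609 + 5.40/0.246 = 6509 d.
q = Δh / Σ(b_i/K_i) = 8.35 / 6509 = 0.001283 m/day.
In each layer the seepage velocity is v_i = q/n_i, so the layer transit time is t_i = b_i·n_i / q:
  layer 1 (sandy clay): t_1 = 3.59 × 0.08 / 0.001283 = 223.9 d
  layer 2 (fine sand): t_2 = 3.97 × 0.29 / 0.001283 = 897.4 d
  layer 3 (weathered basalt): t_3 = 5.40 × 0.08 / 0.001283 = 336.7 d
Total t = Σ t_i = 1458 days = 3.992 years.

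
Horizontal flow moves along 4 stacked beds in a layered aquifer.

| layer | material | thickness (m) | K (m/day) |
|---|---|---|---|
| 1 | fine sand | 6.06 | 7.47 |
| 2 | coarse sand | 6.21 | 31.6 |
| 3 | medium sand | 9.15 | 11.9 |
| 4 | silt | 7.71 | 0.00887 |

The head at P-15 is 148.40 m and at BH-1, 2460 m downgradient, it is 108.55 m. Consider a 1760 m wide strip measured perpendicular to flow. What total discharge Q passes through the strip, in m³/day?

Flow is parallel to layering, so each bed carries its own Darcy discharge and the transmissivities add.
Σ(K_i·b_i) = 7.47×6.06 + 31.6×6.21 + 11.9×9.15 + 0.00887×7.71 = 350.5 m²/day.
Hydraulic gradient i = (148.40 − 108.55) / 2460 = 39.85 / 2460 = 0.01620.
Q = Σ(K_i·b_i) · W · i = 350.5 × 1760 × 0.01620 = 9992 m³/day.

9990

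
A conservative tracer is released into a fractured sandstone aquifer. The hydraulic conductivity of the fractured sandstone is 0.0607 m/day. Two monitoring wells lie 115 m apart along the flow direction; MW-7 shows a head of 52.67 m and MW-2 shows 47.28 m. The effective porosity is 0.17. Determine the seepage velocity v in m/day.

Hydraulic gradient i = (52.67 − 47.28) / 115 = 5.39 / 115 = 0.04687.
Darcy flux q = K · i = 0.06070 × 0.04687 = 0.002845 m/day.
Seepage velocity v = q / n_e = 0.002845 / 0.17 = 0.01674 m/day.

0.0167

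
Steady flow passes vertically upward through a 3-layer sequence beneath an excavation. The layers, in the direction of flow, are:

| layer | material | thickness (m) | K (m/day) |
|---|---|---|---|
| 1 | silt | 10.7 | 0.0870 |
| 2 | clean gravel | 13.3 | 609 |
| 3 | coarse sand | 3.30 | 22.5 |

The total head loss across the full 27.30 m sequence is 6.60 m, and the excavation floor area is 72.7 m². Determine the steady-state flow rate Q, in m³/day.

Flow is perpendicular to layering, so the layers act in series and the equivalent K is the thickness-weighted harmonic mean.
Total thickness L = 10.7 + 13.3 + 3.30 = 27.30 m.
Σ(b_i/K_i) = 10.7/0.0870 + 13.3/609 + 3.30/22.5 = 123.2 d.
K_eq = L / Σ(b_i/K_i) = 27.30 / 123.2 = 0.2217 m/day.
Q = K_eq · A · (Δh/L) = 0.2217 × 72.7 × (6.60/27.30) = 3.896 m³/day.

3.90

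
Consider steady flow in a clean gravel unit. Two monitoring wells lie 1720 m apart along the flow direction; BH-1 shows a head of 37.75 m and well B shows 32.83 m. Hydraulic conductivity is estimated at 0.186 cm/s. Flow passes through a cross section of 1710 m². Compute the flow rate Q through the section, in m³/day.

786

Convert K: 0.186 cm/s × 864 = 160.7 m/day.
Hydraulic gradient i = (37.75 − 32.83) / 1720 = 4.92 / 1720 = 0.002860.
Darcy's law: Q = K · A · i = 160.7 × 1710 × 0.002860 = 786.1 m³/day.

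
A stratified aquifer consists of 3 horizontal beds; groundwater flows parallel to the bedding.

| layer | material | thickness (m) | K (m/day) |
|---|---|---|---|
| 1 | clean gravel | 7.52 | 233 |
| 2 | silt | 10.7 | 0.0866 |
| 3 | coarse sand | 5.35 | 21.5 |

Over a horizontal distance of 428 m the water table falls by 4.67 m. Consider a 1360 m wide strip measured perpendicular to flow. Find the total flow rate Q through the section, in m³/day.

Flow is parallel to layering, so each bed carries its own Darcy discharge and the transmissivities add.
Σ(K_i·b_i) = 233×7.52 + 0.0866×10.7 + 21.5×5.35 = 1868 m²/day.
Hydraulic gradient i = Δh / L = 4.67 / 428 = 0.01091.
Q = Σ(K_i·b_i) · W · i = 1868 × 1360 × 0.01091 = 27721 m³/day.

27700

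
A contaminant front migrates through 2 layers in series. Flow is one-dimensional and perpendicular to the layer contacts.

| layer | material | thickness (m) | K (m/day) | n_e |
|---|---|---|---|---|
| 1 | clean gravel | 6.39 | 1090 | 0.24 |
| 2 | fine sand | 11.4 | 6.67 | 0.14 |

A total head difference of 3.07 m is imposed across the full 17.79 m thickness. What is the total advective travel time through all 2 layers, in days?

1.75

With flow normal to the layers, continuity requires the same specific discharge q through every layer.
Σ(b_i/K_i) = 6.39/1090 + 11.4/6.67 = 1.715 d.
q = Δh / Σ(b_i/K_i) = 3.07 / 1.715 = 1.790 m/day.
In each layer the seepage velocity is v_i = q/n_i, so the layer transit time is t_i = b_i·n_i / q:
  layer 1 (clean gravel): t_1 = 6.39 × 0.24 / 1.790 = 0.8567 d
  layer 2 (fine sand): t_2 = 11.4 × 0.14 / 1.790 = 0.8916 d
Total t = Σ t_i = 1.748 days.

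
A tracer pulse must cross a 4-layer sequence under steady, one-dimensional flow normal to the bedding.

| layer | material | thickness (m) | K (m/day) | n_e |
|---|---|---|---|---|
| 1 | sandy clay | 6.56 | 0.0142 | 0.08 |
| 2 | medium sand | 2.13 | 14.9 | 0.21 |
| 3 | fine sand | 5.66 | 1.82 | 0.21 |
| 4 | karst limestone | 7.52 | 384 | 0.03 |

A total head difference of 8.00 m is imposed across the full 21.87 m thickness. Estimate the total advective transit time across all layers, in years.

With flow normal to the layers, continuity requires the same specific discharge q through every layer.
Σ(b_i/K_i) = 6.56/0.0142 + 2.13/14.9 + 5.66/1.82 + 7.52/384 = 465.2 d.
q = Δh / Σ(b_i/K_i) = 8.00 / 465.2 = 0.01720 m/day.
In each layer the seepage velocity is v_i = q/n_i, so the layer transit time is t_i = b_i·n_i / q:
  layer 1 (sandy clay): t_1 = 6.56 × 0.08 / 0.01720 = 30.52 d
  layer 2 (medium sand): t_2 = 2.13 × 0.21 / 0.01720 = 26.01 d
  layer 3 (fine sand): t_3 = 5.66 × 0.21 / 0.01720 = 69.12 d
  layer 4 (karst limestone): t_4 = 7.52 × 0.03 / 0.01720 = 13.12 d
Total t = Σ t_i = 138.8 days = 0.3799 years.

0.380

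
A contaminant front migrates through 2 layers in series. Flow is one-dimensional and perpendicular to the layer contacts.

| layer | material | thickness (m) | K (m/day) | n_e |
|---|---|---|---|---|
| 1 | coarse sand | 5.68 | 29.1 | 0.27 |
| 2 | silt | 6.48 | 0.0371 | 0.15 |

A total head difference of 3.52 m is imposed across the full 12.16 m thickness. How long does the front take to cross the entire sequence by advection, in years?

With flow normal to the layers, continuity requires the same specific discharge q through every layer.
Σ(b_i/K_i) = 5.68/29.1 + 6.48/0.0371 = 174.9 d.
q = Δh / Σ(b_i/K_i) = 3.52 / 174.9 = 0.02013 m/day.
In each layer the seepage velocity is v_i = q/n_i, so the layer transit time is t_i = b_i·n_i / q:
  layer 1 (coarse sand): t_1 = 5.68 × 0.27 / 0.02013 = 76.18 d
  layer 2 (silt): t_2 = 6.48 × 0.15 / 0.02013 = 48.28 d
Total t = Σ t_i = 124.5 days = 0.3408 years.

0.341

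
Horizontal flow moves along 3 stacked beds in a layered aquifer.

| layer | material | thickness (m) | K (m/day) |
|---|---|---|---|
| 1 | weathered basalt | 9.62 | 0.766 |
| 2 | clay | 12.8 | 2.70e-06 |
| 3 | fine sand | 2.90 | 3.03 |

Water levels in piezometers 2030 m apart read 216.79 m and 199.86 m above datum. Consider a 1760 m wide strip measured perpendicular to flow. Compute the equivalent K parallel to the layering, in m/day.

Flow is parallel to layering, so each bed carries its own Darcy discharge and the transmissivities add.
Σ(K_i·b_i) = 0.766×9.62 + 2.70e-06×12.8 + 3.03×2.90 = 16.16 m²/day.
Total thickness b = 25.32 m, so K_eq = Σ(K_i·b_i)/b = 0.6381 m/day.

0.638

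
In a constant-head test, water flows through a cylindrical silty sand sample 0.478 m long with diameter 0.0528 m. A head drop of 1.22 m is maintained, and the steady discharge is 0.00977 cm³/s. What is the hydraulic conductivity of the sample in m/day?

0.151

Cross-sectional area A = π·(d/2)² = π × (0.0528/2)² = 0.002190 m².
Convert discharge: 0.00977 cm³/s = 9.770e-09 m³/s.
Darcy's law rearranged: K = Q·L / (A·Δh) = 9.770e-09 × 0.478 / (0.002190 × 1.22) = 1.748e-06 m/s = 0.1510 m/day.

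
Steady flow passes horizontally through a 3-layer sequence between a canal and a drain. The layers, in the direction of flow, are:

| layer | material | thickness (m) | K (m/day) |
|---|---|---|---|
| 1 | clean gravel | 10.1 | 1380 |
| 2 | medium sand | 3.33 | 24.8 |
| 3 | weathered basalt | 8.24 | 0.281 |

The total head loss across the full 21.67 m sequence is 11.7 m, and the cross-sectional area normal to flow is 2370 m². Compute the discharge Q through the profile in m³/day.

Flow is perpendicular to layering, so the layers act in series and the equivalent K is the thickness-weighted harmonic mean.
Total thickness L = 10.1 + 3.33 + 8.24 = 21.67 m.
Σ(b_i/K_i) = 10.1/1380 + 3.33/24.8 + 8.24/0.281 = 29.47 d.
K_eq = L / Σ(b_i/K_i) = 21.67 / 29.47 = 0.7354 m/day.
Q = K_eq · A · (Δh/L) = 0.7354 × 2370 × (11.7/21.67) = 941.1 m³/day.

941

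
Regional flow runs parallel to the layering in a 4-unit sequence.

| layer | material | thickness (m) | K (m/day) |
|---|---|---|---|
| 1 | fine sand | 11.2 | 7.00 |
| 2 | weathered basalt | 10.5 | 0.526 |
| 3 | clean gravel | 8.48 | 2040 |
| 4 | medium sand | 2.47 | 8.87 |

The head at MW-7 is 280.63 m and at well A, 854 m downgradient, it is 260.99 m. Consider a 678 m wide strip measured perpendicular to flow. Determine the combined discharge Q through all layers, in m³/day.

271000

Flow is parallel to layering, so each bed carries its own Darcy discharge and the transmissivities add.
Σ(K_i·b_i) = 7.00×11.2 + 0.526×10.5 + 2040×8.48 + 8.87×2.47 = 17405 m²/day.
Hydraulic gradient i = (280.63 − 260.99) / 854 = 19.64 / 854 = 0.02300.
Q = Σ(K_i·b_i) · W · i = 17405 × 678 × 0.02300 = 2.714e+05 m³/day.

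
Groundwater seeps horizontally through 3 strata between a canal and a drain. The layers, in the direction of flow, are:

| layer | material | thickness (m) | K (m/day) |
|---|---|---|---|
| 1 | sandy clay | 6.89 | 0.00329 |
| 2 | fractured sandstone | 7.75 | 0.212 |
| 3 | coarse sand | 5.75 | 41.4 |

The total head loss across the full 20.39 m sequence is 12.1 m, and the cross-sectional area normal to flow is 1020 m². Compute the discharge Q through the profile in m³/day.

5.79

Flow is perpendicular to layering, so the layers act in series and the equivalent K is the thickness-weighted harmonic mean.
Total thickness L = 6.89 + 7.75 + 5.75 = 20.39 m.
Σ(b_i/K_i) = 6.89/0.00329 + 7.75/0.212 + 5.75/41.4 = 2131 d.
K_eq = L / Σ(b_i/K_i) = 20.39 / 2131 = 0.009569 m/day.
Q = K_eq · A · (Δh/L) = 0.009569 × 1020 × (12.1/20.39) = 5.792 m³/day.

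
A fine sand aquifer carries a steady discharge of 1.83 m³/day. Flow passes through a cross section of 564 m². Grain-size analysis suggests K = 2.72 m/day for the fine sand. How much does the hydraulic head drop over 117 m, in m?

0.140

From Q = K·A·i, i = Q / (K·A) = 1.83 / (2.720 × 564.0) = 0.001193.
Head loss Δh = i · L = 0.001193 × 117 = 0.1396 m.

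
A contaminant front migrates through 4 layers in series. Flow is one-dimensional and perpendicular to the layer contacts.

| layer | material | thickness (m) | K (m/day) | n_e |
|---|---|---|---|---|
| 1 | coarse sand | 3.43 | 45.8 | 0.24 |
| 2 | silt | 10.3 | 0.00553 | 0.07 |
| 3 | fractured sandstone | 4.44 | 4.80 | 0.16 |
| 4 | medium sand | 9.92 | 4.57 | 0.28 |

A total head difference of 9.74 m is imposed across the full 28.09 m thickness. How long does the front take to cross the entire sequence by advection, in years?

2.64

With flow normal to the layers, continuity requires the same specific discharge q through every layer.
Σ(b_i/K_i) = 3.43/45.8 + 10.3/0.00553 + 4.44/4.80 + 9.92/4.57 = 1866 d.
q = Δh / Σ(b_i/K_i) = 9.74 / 1866 = 0.005220 m/day.
In each layer the seepage velocity is v_i = q/n_i, so the layer transit time is t_i = b_i·n_i / q:
  layer 1 (coarse sand): t_1 = 3.43 × 0.24 / 0.005220 = 157.7 d
  layer 2 (silt): t_2 = 10.3 × 0.07 / 0.005220 = 138.1 d
  layer 3 (fractured sandstone): t_3 = 4.44 × 0.16 / 0.005220 = 136.1 d
  layer 4 (medium sand): t_4 = 9.92 × 0.28 / 0.005220 = 532.1 d
Total t = Σ t_i = 963.9 days = 2.639 years.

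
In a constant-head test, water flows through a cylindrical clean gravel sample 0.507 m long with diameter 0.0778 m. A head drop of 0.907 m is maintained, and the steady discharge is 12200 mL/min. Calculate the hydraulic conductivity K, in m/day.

Cross-sectional area A = π·(d/2)² = π × (0.0778/2)² = 0.004754 m².
Convert discharge: 12200 mL/min = 0.0002033 m³/s.
Darcy's law rearranged: K = Q·L / (A·Δh) = 0.0002033 × 0.507 / (0.004754 × 0.907) = 0.02391 m/s = 2066 m/day.

2070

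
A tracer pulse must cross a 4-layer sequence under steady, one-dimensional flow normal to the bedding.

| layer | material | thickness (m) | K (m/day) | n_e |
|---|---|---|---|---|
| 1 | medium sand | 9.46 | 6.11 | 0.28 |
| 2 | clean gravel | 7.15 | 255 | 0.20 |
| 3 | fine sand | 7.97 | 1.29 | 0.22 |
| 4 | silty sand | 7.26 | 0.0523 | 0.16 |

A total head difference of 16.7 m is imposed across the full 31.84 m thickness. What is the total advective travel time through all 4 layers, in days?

61.4

With flow normal to the layers, continuity requires the same specific discharge q through every layer.
Σ(b_i/K_i) = 9.46/6.11 + 7.15/255 + 7.97/1.29 + 7.26/0.0523 = 146.6 d.
q = Δh / Σ(b_i/K_i) = 16.7 / 146.6 = 0.1139 m/day.
In each layer the seepage velocity is v_i = q/n_i, so the layer transit time is t_i = b_i·n_i / q:
  layer 1 (medium sand): t_1 = 9.46 × 0.28 / 0.1139 = 23.25 d
  layer 2 (clean gravel): t_2 = 7.15 × 0.20 / 0.1139 = 12.55 d
  layer 3 (fine sand): t_3 = 7.97 × 0.22 / 0.1139 = 15.39 d
  layer 4 (silty sand): t_4 = 7.26 × 0.16 / 0.1139 = 10.19 d
Total t = Σ t_i = 61.38 days.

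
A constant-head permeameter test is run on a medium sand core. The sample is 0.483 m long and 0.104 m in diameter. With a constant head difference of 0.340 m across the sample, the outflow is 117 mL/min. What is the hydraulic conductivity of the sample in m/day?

Cross-sectional area A = π·(d/2)² = π × (0.104/2)² = 0.008495 m².
Convert discharge: 117 mL/min = 1.950e-06 m³/s.
Darcy's law rearranged: K = Q·L / (A·Δh) = 1.950e-06 × 0.483 / (0.008495 × 0.340) = 0.0003261 m/s = 28.17 m/day.

28.2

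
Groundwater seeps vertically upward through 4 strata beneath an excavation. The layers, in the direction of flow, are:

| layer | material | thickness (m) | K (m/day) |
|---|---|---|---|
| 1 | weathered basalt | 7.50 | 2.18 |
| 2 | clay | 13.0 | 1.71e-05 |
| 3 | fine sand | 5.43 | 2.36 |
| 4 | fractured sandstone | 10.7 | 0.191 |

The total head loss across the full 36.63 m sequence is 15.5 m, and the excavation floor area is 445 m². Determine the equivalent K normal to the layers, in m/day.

Flow is perpendicular to layering, so the layers act in series and the equivalent K is the thickness-weighted harmonic mean.
Total thickness L = 7.50 + 13.0 + 5.43 + 10.7 = 36.63 m.
Σ(b_i/K_i) = 7.50/2.18 + 13.0/1.71e-05 + 5.43/2.36 + 10.7/0.191 = 7.603e+05 d.
K_eq = L / Σ(b_i/K_i) = 36.63 / 7.603e+05 = 4.818e-05 m/day.

4.82e-05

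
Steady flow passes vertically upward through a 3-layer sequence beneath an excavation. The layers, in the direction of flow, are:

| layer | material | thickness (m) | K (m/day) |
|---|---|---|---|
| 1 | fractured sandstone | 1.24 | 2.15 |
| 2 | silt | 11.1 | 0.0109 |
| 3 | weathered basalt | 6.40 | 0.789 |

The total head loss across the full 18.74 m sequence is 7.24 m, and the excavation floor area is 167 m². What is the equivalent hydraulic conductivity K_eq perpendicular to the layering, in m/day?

Flow is perpendicular to layering, so the layers act in series and the equivalent K is the thickness-weighted harmonic mean.
Total thickness L = 1.24 + 11.1 + 6.40 = 18.74 m.
Σ(b_i/K_i) = 1.24/2.15 + 11.1/0.0109 + 6.40/0.789 = 1027 d.
K_eq = L / Σ(b_i/K_i) = 18.74 / 1027 = 0.01825 m/day.

0.0182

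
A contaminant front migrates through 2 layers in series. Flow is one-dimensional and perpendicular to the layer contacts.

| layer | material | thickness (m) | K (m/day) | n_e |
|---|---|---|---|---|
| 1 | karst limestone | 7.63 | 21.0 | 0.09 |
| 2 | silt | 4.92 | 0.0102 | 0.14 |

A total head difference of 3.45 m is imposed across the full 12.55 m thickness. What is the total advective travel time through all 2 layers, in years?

With flow normal to the layers, continuity requires the same specific discharge q through every layer.
Σ(b_i/K_i) = 7.63/21.0 + 4.92/0.0102 = 482.7 d.
q = Δh / Σ(b_i/K_i) = 3.45 / 482.7 = 0.007147 m/day.
In each layer the seepage velocity is v_i = q/n_i, so the layer transit time is t_i = b_i·n_i / q:
  layer 1 (karst limestone): t_1 = 7.63 × 0.09 / 0.007147 = 96.08 d
  layer 2 (silt): t_2 = 4.92 × 0.14 / 0.007147 = 96.38 d
Total t = Σ t_i = 192.5 days = 0.5269 years.

0.527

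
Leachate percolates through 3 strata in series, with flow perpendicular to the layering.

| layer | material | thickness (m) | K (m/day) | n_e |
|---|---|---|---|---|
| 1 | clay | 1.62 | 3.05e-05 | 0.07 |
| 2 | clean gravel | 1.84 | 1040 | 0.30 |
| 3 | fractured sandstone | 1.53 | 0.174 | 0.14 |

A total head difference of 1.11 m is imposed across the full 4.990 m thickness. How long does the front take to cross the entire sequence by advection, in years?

With flow normal to the layers, continuity requires the same specific discharge q through every layer.
Σ(b_i/K_i) = 1.62/3.05e-05 + 1.84/1040 + 1.53/0.174 = 53124 d.
q = Δh / Σ(b_i/K_i) = 1.11 / 53124 = 2.089e-05 m/day.
In each layer the seepage velocity is v_i = q/n_i, so the layer transit time is t_i = b_i·n_i / q:
  layer 1 (clay): t_1 = 1.62 × 0.07 / 2.089e-05 = 5427 d
  layer 2 (clean gravel): t_2 = 1.84 × 0.30 / 2.089e-05 = 26418 d
  layer 3 (fractured sandstone): t_3 = 1.53 × 0.14 / 2.089e-05 = 10251 d
Total t = Σ t_i = 42097 days = 115.3 years.

115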